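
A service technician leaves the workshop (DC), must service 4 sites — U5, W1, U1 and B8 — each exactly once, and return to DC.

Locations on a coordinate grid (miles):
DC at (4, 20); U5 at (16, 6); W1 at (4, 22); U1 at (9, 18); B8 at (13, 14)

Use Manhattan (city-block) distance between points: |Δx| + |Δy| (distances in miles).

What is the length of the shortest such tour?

Shortest round trip = 56 miles.

With 4 stops there are 4!/2 = 12 distinct round trips (a route and its reverse cost the same).
DC-U5-W1-U1-B8-DC: 26+28+9+8+15 = 86
DC-U5-W1-B8-U1-DC: 26+28+17+8+7 = 86
DC-U5-U1-W1-B8-DC: 26+19+9+17+15 = 86
DC-U5-U1-B8-W1-DC: 26+19+8+17+2 = 72
DC-U5-B8-W1-U1-DC: 26+11+17+9+7 = 70
DC-U5-B8-U1-W1-DC: 26+11+8+9+2 = 56
DC-W1-U5-U1-B8-DC: 2+28+19+8+15 = 72
DC-W1-U5-B8-U1-DC: 2+28+11+8+7 = 56
DC-W1-U1-U5-B8-DC: 2+9+19+11+15 = 56
DC-W1-B8-U5-U1-DC: 2+17+11+19+7 = 56
DC-U1-U5-W1-B8-DC: 7+19+28+17+15 = 86
DC-U1-W1-U5-B8-DC: 7+9+28+11+15 = 70
The minimum is 56.
One optimal route: DC → U5 → B8 → U1 → W1 → DC (or its reverse).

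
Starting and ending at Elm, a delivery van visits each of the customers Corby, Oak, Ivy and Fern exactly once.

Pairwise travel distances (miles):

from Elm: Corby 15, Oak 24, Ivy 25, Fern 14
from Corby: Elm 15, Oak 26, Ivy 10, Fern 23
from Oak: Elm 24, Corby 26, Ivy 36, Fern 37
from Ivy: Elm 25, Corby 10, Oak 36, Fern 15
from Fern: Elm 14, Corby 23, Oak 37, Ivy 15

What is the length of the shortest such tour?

Minimum total distance: 89 miles.

With 4 stops there are 4!/2 = 12 distinct round trips (a route and its reverse cost the same).
Elm → Corby → Oak → Ivy → Fern → Elm: 15+26+36+15+14 = 106
Elm → Corby → Oak → Fern → Ivy → Elm: 15+26+37+15+25 = 118
Elm → Corby → Ivy → Oak → Fern → Elm: 15+10+36+37+14 = 112
Elm → Corby → Ivy → Fern → Oak → Elm: 15+10+15+37+24 = 101
Elm → Corby → Fern → Oak → Ivy → Elm: 15+23+37+36+25 = 136
Elm → Corby → Fern → Ivy → Oak → Elm: 15+23+15+36+24 = 113
Elm → Oak → Corby → Ivy → Fern → Elm: 24+26+10+15+14 = 89
Elm → Oak → Corby → Fern → Ivy → Elm: 24+26+23+15+25 = 113
Elm → Oak → Ivy → Corby → Fern → Elm: 24+36+10+23+14 = 107
Elm → Oak → Fern → Corby → Ivy → Elm: 24+37+23+10+25 = 119
Elm → Ivy → Corby → Oak → Fern → Elm: 25+10+26+37+14 = 112
Elm → Ivy → Oak → Corby → Fern → Elm: 25+36+26+23+14 = 124
The minimum is 89.
One optimal route: Elm → Oak → Corby → Ivy → Fern → Elm (or its reverse).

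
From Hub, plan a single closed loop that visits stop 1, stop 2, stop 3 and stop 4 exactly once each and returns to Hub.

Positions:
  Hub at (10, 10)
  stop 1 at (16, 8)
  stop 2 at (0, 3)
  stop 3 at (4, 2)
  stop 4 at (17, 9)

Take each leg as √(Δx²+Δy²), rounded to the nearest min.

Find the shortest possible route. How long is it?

37 min — the shortest possible round trip.

Hub-stop 1-stop 2-stop 3-stop 4-Hub: 6+17+4+15+7 = 49
Hub-stop 1-stop 2-stop 4-stop 3-Hub: 6+17+18+15+10 = 66
Hub-stop 1-stop 3-stop 2-stop 4-Hub: 6+13+4+18+7 = 48
Hub-stop 1-stop 3-stop 4-stop 2-Hub: 6+13+15+18+12 = 64
Hub-stop 1-stop 4-stop 2-stop 3-Hub: 6+1+18+4+10 = 39
Hub-stop 1-stop 4-stop 3-stop 2-Hub: 6+1+15+4+12 = 38
Hub-stop 2-stop 1-stop 3-stop 4-Hub: 12+17+13+15+7 = 64
Hub-stop 2-stop 1-stop 4-stop 3-Hub: 12+17+1+15+10 = 55
Hub-stop 2-stop 3-stop 1-stop 4-Hub: 12+4+13+1+7 = 37
Hub-stop 2-stop 4-stop 1-stop 3-Hub: 12+18+1+13+10 = 54
Hub-stop 3-stop 1-stop 2-stop 4-Hub: 10+13+17+18+7 = 65
Hub-stop 3-stop 2-stop 1-stop 4-Hub: 10+4+17+1+7 = 39
The minimum is 37.
One optimal route: Hub → stop 2 → stop 3 → stop 1 → stop 4 → Hub (or its reverse).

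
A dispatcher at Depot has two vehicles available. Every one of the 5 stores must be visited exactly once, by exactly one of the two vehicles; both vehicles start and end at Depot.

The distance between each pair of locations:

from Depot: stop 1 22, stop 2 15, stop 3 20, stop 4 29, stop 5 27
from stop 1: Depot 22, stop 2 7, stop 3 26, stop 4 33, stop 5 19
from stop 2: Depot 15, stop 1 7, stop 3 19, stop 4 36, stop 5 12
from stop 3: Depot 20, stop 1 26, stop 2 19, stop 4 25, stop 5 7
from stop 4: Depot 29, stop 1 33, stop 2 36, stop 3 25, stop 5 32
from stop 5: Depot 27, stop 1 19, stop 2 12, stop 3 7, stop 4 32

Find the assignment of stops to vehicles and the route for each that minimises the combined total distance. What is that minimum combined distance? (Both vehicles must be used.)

126 — the smallest possible combined total.

There are 2^4 − 1 = 15 ways to divide the 5 stops into two non-empty groups. For each, the best each vehicle can do is its own shortest tour through its group:
  {stop 1} + {stop 2, stop 3, stop 4, stop 5}: 44 + 88 = 132
  {stop 2} + {stop 1, stop 3, stop 4, stop 5}: 30 + 102 = 132
  {stop 1, stop 2} + {stop 3, stop 4, stop 5}: 44 + 88 = 132
  {stop 3} + {stop 1, stop 2, stop 4, stop 5}: 40 + 102 = 142
  {stop 1, stop 3} + {stop 2, stop 4, stop 5}: 68 + 88 = 156
  {stop 2, stop 3} + {stop 1, stop 4, stop 5}: 54 + 102 = 156
  … (15 splits in total)
  {stop 4} + {stop 1, stop 2, stop 3, stop 5}: 58 + 68 = 126  ← best
Best: vehicle 1 Depot → stop 4 → Depot = 58; vehicle 2 Depot → stop 1 → stop 2 → stop 5 → stop 3 → Depot = 68; combined 126.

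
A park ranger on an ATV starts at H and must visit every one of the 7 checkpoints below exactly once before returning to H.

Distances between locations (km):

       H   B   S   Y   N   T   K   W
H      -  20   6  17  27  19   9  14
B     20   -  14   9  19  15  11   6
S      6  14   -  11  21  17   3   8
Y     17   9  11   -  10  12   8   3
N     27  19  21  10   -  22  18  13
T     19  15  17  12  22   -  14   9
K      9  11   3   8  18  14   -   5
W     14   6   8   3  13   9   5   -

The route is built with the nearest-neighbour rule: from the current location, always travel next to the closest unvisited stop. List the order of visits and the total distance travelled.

Total distance 90 km via the nearest-neighbour route H → S → K → W → Y → B → T → N → H.

At H the remaining stops are S 6, K 9, W 14, Y 17, T 19, B 20, N 27; go to S.
At S the remaining stops are K 3, W 8, Y 11, B 14, T 17, N 21; go to K.
At K the remaining stops are W 5, Y 8, B 11, T 14, N 18; go to W.
At W the remaining stops are Y 3, B 6, T 9, N 13; go to Y.
At Y the remaining stops are B 9, N 10, T 12; go to B.
At B the remaining stops are T 15, N 19; go to T.
At T the remaining stops are N 22; go to N.
Return N→H: 27.
Total = 6 + 3 + 5 + 3 + 9 + 15 + 22 + 27 = 90.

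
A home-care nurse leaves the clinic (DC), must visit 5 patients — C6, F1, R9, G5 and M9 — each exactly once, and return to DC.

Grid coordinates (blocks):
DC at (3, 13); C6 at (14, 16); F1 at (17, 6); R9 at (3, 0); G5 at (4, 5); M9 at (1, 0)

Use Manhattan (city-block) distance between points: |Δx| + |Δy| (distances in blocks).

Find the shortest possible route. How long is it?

64 blocks — the shortest possible round trip.

There are 60 distinct closed tours to check (reversals are equivalent).
DC - C6 - F1 - R9 - G5 - M9 - DC: 14+13+20+6+8+15 = 76
DC - C6 - F1 - R9 - M9 - G5 - DC: 14+13+20+2+8+9 = 66
DC - C6 - F1 - G5 - R9 - M9 - DC: 14+13+14+6+2+15 = 64
DC - C6 - F1 - G5 - M9 - R9 - DC: 14+13+14+8+2+13 = 64
DC - C6 - F1 - M9 - R9 - G5 - DC: 14+13+22+2+6+9 = 66
DC - C6 - F1 - M9 - G5 - R9 - DC: 14+13+22+8+6+13 = 76
DC - C6 - R9 - F1 - G5 - M9 - DC: 14+27+20+14+8+15 = 98
DC - C6 - R9 - F1 - M9 - G5 - DC: 14+27+20+22+8+9 = 100
DC - C6 - R9 - G5 - F1 - M9 - DC: 14+27+6+14+22+15 = 98
DC - C6 - R9 - G5 - M9 - F1 - DC: 14+27+6+8+22+21 = 98
DC - C6 - R9 - M9 - F1 - G5 - DC: 14+27+2+22+14+9 = 88
DC - C6 - R9 - M9 - G5 - F1 - DC: 14+27+2+8+14+21 = 86
DC - C6 - G5 - F1 - R9 - M9 - DC: 14+21+14+20+2+15 = 86
DC - C6 - G5 - F1 - M9 - R9 - DC: 14+21+14+22+2+13 = 86
… (46 more)
The minimum is 64.
One optimal route: DC → C6 → F1 → G5 → R9 → M9 → DC (or its reverse).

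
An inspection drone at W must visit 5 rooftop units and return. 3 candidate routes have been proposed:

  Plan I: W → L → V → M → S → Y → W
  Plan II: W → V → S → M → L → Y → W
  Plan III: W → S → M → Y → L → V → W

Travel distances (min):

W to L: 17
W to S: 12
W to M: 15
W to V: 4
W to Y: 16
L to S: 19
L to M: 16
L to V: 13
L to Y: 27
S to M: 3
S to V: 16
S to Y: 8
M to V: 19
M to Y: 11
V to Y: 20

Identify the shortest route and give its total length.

70 min — Plan III is the shortest.

Plan I: 17 + 13 + 19 + 3 + 8 + 16 = 76
Plan II: 4 + 16 + 3 + 16 + 27 + 16 = 82
Plan III: 12 + 3 + 11 + 27 + 13 + 4 = 70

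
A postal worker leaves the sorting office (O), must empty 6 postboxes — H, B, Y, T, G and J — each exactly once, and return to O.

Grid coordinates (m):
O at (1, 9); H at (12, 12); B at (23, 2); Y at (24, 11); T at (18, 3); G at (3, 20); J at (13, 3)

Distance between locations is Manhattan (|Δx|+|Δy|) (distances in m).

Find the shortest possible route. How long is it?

Shortest round trip = 82 m.

There are 360 distinct closed tours to check (reversals are equivalent).
O→H→B→Y→T→G→J→O: 14+21+10+14+32+27+18 = 136
O→H→B→Y→T→J→G→O: 14+21+10+14+5+27+13 = 104
O→H→B→Y→G→T→J→O: 14+21+10+30+32+5+18 = 130
O→H→B→Y→G→J→T→O: 14+21+10+30+27+5+23 = 130
O→H→B→Y→J→T→G→O: 14+21+10+19+5+32+13 = 114
O→H→B→Y→J→G→T→O: 14+21+10+19+27+32+23 = 146
O→H→B→T→Y→G→J→O: 14+21+6+14+30+27+18 = 130
O→H→B→T→Y→J→G→O: 14+21+6+14+19+27+13 = 114
… (352 more)
O→G→H→Y→B→T→J→O: 13+17+13+10+6+5+18 = 82  ← best
The minimum is 82.
One optimal route: O → G → H → Y → B → T → J → O (or its reverse).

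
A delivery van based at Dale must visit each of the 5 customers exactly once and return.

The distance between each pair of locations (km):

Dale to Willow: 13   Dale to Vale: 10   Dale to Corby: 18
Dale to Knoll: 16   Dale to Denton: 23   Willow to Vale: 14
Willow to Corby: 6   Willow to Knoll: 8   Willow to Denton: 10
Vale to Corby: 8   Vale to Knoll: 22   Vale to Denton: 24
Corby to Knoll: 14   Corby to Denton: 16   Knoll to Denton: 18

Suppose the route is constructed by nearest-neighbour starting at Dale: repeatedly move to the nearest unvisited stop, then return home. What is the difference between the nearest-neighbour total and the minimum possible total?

The nearest-neighbour route is 5 km longer than optimal.

From Dale: Vale=10, Willow=13, Knoll=16, Corby=18, Denton=23 → choose Vale (10).
From Vale: Corby=8, Willow=14, Knoll=22, Denton=24 → choose Corby (8).
From Corby: Willow=6, Knoll=14, Denton=16 → choose Willow (6).
From Willow: Knoll=8, Denton=10 → choose Knoll (8).
From Knoll: Denton=18 → choose Denton (18).
NN route Dale → Vale → Corby → Willow → Knoll → Denton → Dale costs 73.
Optimal: Dale → Vale → Corby → Willow → Denton → Knoll → Dale costs 68 (by enumerating all 60 distinct tours).
Excess = 73 − 68 = 5.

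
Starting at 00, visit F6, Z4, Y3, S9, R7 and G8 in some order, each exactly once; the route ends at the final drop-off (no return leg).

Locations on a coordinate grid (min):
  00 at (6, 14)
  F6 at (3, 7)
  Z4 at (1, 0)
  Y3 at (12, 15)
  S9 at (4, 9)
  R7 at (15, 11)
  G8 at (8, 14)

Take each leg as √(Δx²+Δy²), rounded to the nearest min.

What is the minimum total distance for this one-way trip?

There are 6! = 720 possible orderings.
00 → F6 → Z4 → Y3 → S9 → R7 → G8: 8+7+19+10+11+8 = 63
00 → F6 → Z4 → Y3 → S9 → G8 → R7: 8+7+19+10+6+8 = 58
00 → F6 → Z4 → Y3 → R7 → S9 → G8: 8+7+19+5+11+6 = 56
00 → F6 → Z4 → Y3 → R7 → G8 → S9: 8+7+19+5+8+6 = 53
00 → F6 → Z4 → Y3 → G8 → S9 → R7: 8+7+19+4+6+11 = 55
00 → F6 → Z4 → Y3 → G8 → R7 → S9: 8+7+19+4+8+11 = 57
00 → F6 → Z4 → S9 → Y3 → R7 → G8: 8+7+9+10+5+8 = 47
00 → F6 → Z4 → S9 → Y3 → G8 → R7: 8+7+9+10+4+8 = 46
… (712 more)
00 → G8 → Y3 → R7 → S9 → F6 → Z4: 2+4+5+11+2+7 = 31  ← best
The minimum is 31.
One shortest path: 00 → G8 → Y3 → R7 → S9 → F6 → Z4.

Shortest open route: 31 min.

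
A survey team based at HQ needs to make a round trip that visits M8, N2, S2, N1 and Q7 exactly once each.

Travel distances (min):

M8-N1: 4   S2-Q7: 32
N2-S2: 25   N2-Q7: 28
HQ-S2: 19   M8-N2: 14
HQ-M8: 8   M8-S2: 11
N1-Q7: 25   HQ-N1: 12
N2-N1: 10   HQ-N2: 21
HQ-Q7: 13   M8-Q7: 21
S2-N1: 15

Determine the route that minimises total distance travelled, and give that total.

There are 60 distinct closed tours to check (reversals are equivalent).
HQ - M8 - N2 - S2 - N1 - Q7 - HQ: 8+14+25+15+25+13 = 100
HQ - M8 - N2 - S2 - Q7 - N1 - HQ: 8+14+25+32+25+12 = 116
HQ - M8 - N2 - N1 - S2 - Q7 - HQ: 8+14+10+15+32+13 = 92
HQ - M8 - N2 - N1 - Q7 - S2 - HQ: 8+14+10+25+32+19 = 108
HQ - M8 - N2 - Q7 - S2 - N1 - HQ: 8+14+28+32+15+12 = 109
HQ - M8 - N2 - Q7 - N1 - S2 - HQ: 8+14+28+25+15+19 = 109
HQ - M8 - S2 - N2 - N1 - Q7 - HQ: 8+11+25+10+25+13 = 92
HQ - M8 - S2 - N2 - Q7 - N1 - HQ: 8+11+25+28+25+12 = 109
HQ - M8 - S2 - N1 - N2 - Q7 - HQ: 8+11+15+10+28+13 = 85
HQ - M8 - S2 - N1 - Q7 - N2 - HQ: 8+11+15+25+28+21 = 108
HQ - M8 - S2 - Q7 - N2 - N1 - HQ: 8+11+32+28+10+12 = 101
HQ - M8 - S2 - Q7 - N1 - N2 - HQ: 8+11+32+25+10+21 = 107
HQ - M8 - N1 - N2 - S2 - Q7 - HQ: 8+4+10+25+32+13 = 92
HQ - M8 - N1 - N2 - Q7 - S2 - HQ: 8+4+10+28+32+19 = 101
… (46 more)
The minimum is 85.
One optimal route: HQ → M8 → S2 → N1 → N2 → Q7 → HQ (or its reverse).

Shortest round trip = 85 min.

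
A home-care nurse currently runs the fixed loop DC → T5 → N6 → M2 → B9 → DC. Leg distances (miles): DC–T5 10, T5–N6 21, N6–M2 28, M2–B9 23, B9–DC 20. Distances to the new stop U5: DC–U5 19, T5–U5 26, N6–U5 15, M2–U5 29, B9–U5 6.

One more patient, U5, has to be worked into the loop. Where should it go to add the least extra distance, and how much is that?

Minimum extra distance: 5 miles, inserting U5 between B9 and DC.

Insertion cost between consecutive stops i–j is d(i,U5) + d(U5,j) − d(i,j):
  between DC and T5: 19 + 26 − 10 = 35
  between T5 and N6: 26 + 15 − 21 = 20
  between N6 and M2: 15 + 29 − 28 = 16
  between M2 and B9: 29 + 6 − 23 = 12
  between B9 and DC: 6 + 19 − 20 = 5
Cheapest insertion is between B9 and DC, adding 5.
New total = 102 + 5 = 107.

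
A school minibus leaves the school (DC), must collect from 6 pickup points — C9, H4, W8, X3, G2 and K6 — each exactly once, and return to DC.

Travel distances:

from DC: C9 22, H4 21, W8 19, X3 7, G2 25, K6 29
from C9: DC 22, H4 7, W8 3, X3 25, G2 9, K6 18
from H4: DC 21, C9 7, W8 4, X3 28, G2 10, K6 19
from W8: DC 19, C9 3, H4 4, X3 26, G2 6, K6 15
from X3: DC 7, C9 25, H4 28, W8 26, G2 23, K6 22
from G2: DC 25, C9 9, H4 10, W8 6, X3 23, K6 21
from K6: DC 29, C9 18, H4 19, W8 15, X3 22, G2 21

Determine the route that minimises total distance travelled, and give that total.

With 6 stops there are 6!/2 = 360 distinct round trips (a route and its reverse cost the same).
DC-C9-H4-W8-X3-G2-K6-DC: 22+7+4+26+23+21+29 = 132
DC-C9-H4-W8-X3-K6-G2-DC: 22+7+4+26+22+21+25 = 127
DC-C9-H4-W8-G2-X3-K6-DC: 22+7+4+6+23+22+29 = 113
DC-C9-H4-W8-G2-K6-X3-DC: 22+7+4+6+21+22+7 = 89
DC-C9-H4-W8-K6-X3-G2-DC: 22+7+4+15+22+23+25 = 118
DC-C9-H4-W8-K6-G2-X3-DC: 22+7+4+15+21+23+7 = 99
DC-C9-H4-X3-W8-G2-K6-DC: 22+7+28+26+6+21+29 = 139
DC-C9-H4-X3-W8-K6-G2-DC: 22+7+28+26+15+21+25 = 144
… (352 more)
DC-H4-C9-W8-G2-K6-X3-DC: 21+7+3+6+21+22+7 = 87  ← best
The minimum is 87.
One optimal route: DC → H4 → C9 → W8 → G2 → K6 → X3 → DC (or its reverse).

Minimum total distance: 87.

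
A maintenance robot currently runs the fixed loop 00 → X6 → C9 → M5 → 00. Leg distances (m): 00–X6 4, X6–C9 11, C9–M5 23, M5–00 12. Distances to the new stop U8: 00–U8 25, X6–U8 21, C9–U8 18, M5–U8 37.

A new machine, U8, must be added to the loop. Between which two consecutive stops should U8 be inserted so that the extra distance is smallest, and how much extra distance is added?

Insertion cost between consecutive stops i–j is d(i,U8) + d(U8,j) − d(i,j):
  between 00 and X6: 25 + 21 − 4 = 42
  between X6 and C9: 21 + 18 − 11 = 28
  between C9 and M5: 18 + 37 − 23 = 32
  between M5 and 00: 37 + 25 − 12 = 50
Cheapest insertion is between X6 and C9, adding 28.
New total = 50 + 28 = 78.

Adding 28 m by placing U8 on the X6–C9 leg.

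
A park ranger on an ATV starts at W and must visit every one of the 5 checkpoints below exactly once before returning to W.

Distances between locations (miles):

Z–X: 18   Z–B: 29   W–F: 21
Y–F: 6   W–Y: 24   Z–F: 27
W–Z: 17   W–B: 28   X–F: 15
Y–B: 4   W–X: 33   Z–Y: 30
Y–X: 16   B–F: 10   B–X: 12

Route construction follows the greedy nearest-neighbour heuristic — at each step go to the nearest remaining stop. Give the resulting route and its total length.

W → [Z:17 / F:21 / Y:24 / B:28 / X:33] → Z (17)
Z → [X:18 / F:27 / B:29 / Y:30] → X (18)
X → [B:12 / F:15 / Y:16] → B (12)
B → [Y:4 / F:10] → Y (4)
Y → [F:6] → F (6)
Return F→W: 21.
Total = 17 + 18 + 12 + 4 + 6 + 21 = 78.

78 miles along W → Z → X → B → Y → F → W.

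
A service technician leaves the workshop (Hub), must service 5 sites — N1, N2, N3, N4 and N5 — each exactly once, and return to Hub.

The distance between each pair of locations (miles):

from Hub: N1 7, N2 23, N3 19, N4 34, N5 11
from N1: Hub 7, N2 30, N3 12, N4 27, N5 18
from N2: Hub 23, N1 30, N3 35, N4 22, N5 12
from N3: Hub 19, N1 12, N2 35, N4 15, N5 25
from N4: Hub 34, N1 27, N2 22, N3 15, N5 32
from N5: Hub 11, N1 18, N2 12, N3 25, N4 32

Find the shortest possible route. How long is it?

Minimum total distance: 79 miles.

With 5 stops there are 5!/2 = 60 distinct round trips (a route and its reverse cost the same).
Hub - N1 - N2 - N3 - N4 - N5 - Hub: 7+30+35+15+32+11 = 130
Hub - N1 - N2 - N3 - N5 - N4 - Hub: 7+30+35+25+32+34 = 163
Hub - N1 - N2 - N4 - N3 - N5 - Hub: 7+30+22+15+25+11 = 110
Hub - N1 - N2 - N4 - N5 - N3 - Hub: 7+30+22+32+25+19 = 135
Hub - N1 - N2 - N5 - N3 - N4 - Hub: 7+30+12+25+15+34 = 123
Hub - N1 - N2 - N5 - N4 - N3 - Hub: 7+30+12+32+15+19 = 115
Hub - N1 - N3 - N2 - N4 - N5 - Hub: 7+12+35+22+32+11 = 119
Hub - N1 - N3 - N2 - N5 - N4 - Hub: 7+12+35+12+32+34 = 132
Hub - N1 - N3 - N4 - N2 - N5 - Hub: 7+12+15+22+12+11 = 79
Hub - N1 - N3 - N4 - N5 - N2 - Hub: 7+12+15+32+12+23 = 101
Hub - N1 - N3 - N5 - N2 - N4 - Hub: 7+12+25+12+22+34 = 112
Hub - N1 - N3 - N5 - N4 - N2 - Hub: 7+12+25+32+22+23 = 121
Hub - N1 - N4 - N2 - N3 - N5 - Hub: 7+27+22+35+25+11 = 127
Hub - N1 - N4 - N2 - N5 - N3 - Hub: 7+27+22+12+25+19 = 112
… (46 more)
The minimum is 79.
One optimal route: Hub → N1 → N3 → N4 → N2 → N5 → Hub (or its reverse).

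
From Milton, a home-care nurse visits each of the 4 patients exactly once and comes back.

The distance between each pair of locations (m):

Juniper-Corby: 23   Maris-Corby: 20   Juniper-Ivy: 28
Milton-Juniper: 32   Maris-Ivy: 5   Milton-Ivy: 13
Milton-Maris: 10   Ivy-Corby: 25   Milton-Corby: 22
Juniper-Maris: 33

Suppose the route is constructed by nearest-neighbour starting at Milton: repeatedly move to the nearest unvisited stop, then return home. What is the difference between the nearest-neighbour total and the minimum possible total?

From Milton: Maris=10, Ivy=13, Corby=22, Juniper=32 → choose Maris (10).
From Maris: Ivy=5, Corby=20, Juniper=33 → choose Ivy (5).
From Ivy: Corby=25, Juniper=28 → choose Corby (25).
From Corby: Juniper=23 → choose Juniper (23).
NN route Milton → Maris → Ivy → Corby → Juniper → Milton costs 95.
Optimal: Milton → Maris → Ivy → Juniper → Corby → Milton costs 88 (by enumerating all 12 distinct tours).
Excess = 95 − 88 = 7.

7 m longer than the optimal tour.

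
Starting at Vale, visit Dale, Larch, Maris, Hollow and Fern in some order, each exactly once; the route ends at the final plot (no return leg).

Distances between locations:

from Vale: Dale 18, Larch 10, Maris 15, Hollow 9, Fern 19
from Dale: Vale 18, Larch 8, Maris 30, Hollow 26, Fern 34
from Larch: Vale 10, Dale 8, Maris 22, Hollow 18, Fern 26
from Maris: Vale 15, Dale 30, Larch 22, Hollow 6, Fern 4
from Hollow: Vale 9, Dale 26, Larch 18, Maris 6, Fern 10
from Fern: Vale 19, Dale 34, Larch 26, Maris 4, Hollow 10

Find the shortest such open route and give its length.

Minimum one-way distance = 53.

There are 5! = 120 possible orderings.
Vale - Dale - Larch - Maris - Hollow - Fern: 18+8+22+6+10 = 64
Vale - Dale - Larch - Maris - Fern - Hollow: 18+8+22+4+10 = 62
Vale - Dale - Larch - Hollow - Maris - Fern: 18+8+18+6+4 = 54
Vale - Dale - Larch - Hollow - Fern - Maris: 18+8+18+10+4 = 58
Vale - Dale - Larch - Fern - Maris - Hollow: 18+8+26+4+6 = 62
Vale - Dale - Larch - Fern - Hollow - Maris: 18+8+26+10+6 = 68
Vale - Dale - Maris - Larch - Hollow - Fern: 18+30+22+18+10 = 98
Vale - Dale - Maris - Larch - Fern - Hollow: 18+30+22+26+10 = 106
Vale - Dale - Maris - Hollow - Larch - Fern: 18+30+6+18+26 = 98
Vale - Dale - Maris - Hollow - Fern - Larch: 18+30+6+10+26 = 90
Vale - Dale - Maris - Fern - Larch - Hollow: 18+30+4+26+18 = 96
Vale - Dale - Maris - Fern - Hollow - Larch: 18+30+4+10+18 = 80
Vale - Dale - Hollow - Larch - Maris - Fern: 18+26+18+22+4 = 88
Vale - Dale - Hollow - Larch - Fern - Maris: 18+26+18+26+4 = 92
… (106 more)
Vale - Hollow - Maris - Fern - Larch - Dale: 9+6+4+26+8 = 53  ← best
The minimum is 53.
One shortest path: Vale → Hollow → Maris → Fern → Larch → Dale.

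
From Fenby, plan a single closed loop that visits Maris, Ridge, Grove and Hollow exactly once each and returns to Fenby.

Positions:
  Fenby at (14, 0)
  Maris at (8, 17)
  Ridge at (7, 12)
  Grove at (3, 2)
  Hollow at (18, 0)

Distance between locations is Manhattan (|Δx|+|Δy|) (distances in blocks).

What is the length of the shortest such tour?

With 4 stops there are 4!/2 = 12 distinct round trips (a route and its reverse cost the same).
Fenby → Maris → Ridge → Grove → Hollow → Fenby: 23+6+14+17+4 = 64
Fenby → Maris → Ridge → Hollow → Grove → Fenby: 23+6+23+17+13 = 82
Fenby → Maris → Grove → Ridge → Hollow → Fenby: 23+20+14+23+4 = 84
Fenby → Maris → Grove → Hollow → Ridge → Fenby: 23+20+17+23+19 = 102
Fenby → Maris → Hollow → Ridge → Grove → Fenby: 23+27+23+14+13 = 100
Fenby → Maris → Hollow → Grove → Ridge → Fenby: 23+27+17+14+19 = 100
Fenby → Ridge → Maris → Grove → Hollow → Fenby: 19+6+20+17+4 = 66
Fenby → Ridge → Maris → Hollow → Grove → Fenby: 19+6+27+17+13 = 82
Fenby → Ridge → Grove → Maris → Hollow → Fenby: 19+14+20+27+4 = 84
Fenby → Ridge → Hollow → Maris → Grove → Fenby: 19+23+27+20+13 = 102
Fenby → Grove → Maris → Ridge → Hollow → Fenby: 13+20+6+23+4 = 66
Fenby → Grove → Ridge → Maris → Hollow → Fenby: 13+14+6+27+4 = 64
The minimum is 64.
One optimal route: Fenby → Maris → Ridge → Grove → Hollow → Fenby (or its reverse).

64 blocks — the shortest possible round trip.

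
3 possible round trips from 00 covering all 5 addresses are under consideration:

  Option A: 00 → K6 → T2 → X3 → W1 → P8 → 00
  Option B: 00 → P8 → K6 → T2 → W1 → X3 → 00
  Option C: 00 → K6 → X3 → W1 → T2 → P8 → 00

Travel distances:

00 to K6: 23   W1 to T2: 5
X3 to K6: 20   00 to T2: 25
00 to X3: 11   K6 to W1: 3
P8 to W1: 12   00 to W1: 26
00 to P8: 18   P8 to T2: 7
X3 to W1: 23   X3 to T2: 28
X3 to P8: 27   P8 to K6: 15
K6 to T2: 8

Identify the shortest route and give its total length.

Option A: 23 + 8 + 28 + 23 + 12 + 18 = 112
Option B: 18 + 15 + 8 + 5 + 23 + 11 = 80
Option C: 23 + 20 + 23 + 5 + 7 + 18 = 96

80 — Option B is the shortest.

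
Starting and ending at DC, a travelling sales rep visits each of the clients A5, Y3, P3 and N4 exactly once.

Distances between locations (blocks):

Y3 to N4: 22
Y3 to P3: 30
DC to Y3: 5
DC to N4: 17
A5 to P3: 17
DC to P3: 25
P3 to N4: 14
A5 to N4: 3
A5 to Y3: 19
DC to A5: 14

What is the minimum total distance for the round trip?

With 4 stops there are 4!/2 = 12 distinct round trips (a route and its reverse cost the same).
DC-A5-Y3-P3-N4-DC: 14+19+30+14+17 = 94
DC-A5-Y3-N4-P3-DC: 14+19+22+14+25 = 94
DC-A5-P3-Y3-N4-DC: 14+17+30+22+17 = 100
DC-A5-P3-N4-Y3-DC: 14+17+14+22+5 = 72
DC-A5-N4-Y3-P3-DC: 14+3+22+30+25 = 94
DC-A5-N4-P3-Y3-DC: 14+3+14+30+5 = 66
DC-Y3-A5-P3-N4-DC: 5+19+17+14+17 = 72
DC-Y3-A5-N4-P3-DC: 5+19+3+14+25 = 66
DC-Y3-P3-A5-N4-DC: 5+30+17+3+17 = 72
DC-Y3-N4-A5-P3-DC: 5+22+3+17+25 = 72
DC-P3-A5-Y3-N4-DC: 25+17+19+22+17 = 100
DC-P3-Y3-A5-N4-DC: 25+30+19+3+17 = 94
The minimum is 66.
One optimal route: DC → A5 → N4 → P3 → Y3 → DC (or its reverse).

Shortest round trip = 66 blocks.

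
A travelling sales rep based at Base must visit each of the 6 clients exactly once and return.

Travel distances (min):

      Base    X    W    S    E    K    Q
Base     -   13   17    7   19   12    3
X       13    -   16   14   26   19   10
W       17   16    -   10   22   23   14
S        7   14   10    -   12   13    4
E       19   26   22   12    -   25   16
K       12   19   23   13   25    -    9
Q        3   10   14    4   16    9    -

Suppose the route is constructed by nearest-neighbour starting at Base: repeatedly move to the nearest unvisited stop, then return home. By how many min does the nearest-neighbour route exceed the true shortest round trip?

From Base: Q=3, S=7, K=12, X=13, W=17, E=19 → choose Q (3).
From Q: S=4, K=9, X=10, W=14, E=16 → choose S (4).
From S: W=10, E=12, K=13, X=14 → choose W (10).
From W: X=16, E=22, K=23 → choose X (16).
From X: K=19, E=26 → choose K (19).
From K: E=25 → choose E (25).
NN route Base → Q → S → W → X → K → E → Base costs 96.
Optimal: Base → X → W → S → E → K → Q → Base costs 88 (by enumerating all 360 distinct tours).
Excess = 96 − 88 = 8.

Excess over optimum: 8 min.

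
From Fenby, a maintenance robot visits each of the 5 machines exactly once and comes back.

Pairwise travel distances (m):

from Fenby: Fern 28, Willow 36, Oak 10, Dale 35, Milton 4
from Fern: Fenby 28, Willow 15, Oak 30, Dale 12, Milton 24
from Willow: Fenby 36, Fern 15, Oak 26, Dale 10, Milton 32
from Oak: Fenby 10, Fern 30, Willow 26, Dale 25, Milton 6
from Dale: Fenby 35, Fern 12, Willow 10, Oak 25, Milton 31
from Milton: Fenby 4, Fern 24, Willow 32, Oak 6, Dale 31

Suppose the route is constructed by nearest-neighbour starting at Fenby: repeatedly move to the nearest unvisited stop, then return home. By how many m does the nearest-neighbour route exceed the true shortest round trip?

Fenby: Milton=4, Oak=10, Fern=28, Dale=35, Willow=36 ⇒ Milton
Milton: Oak=6, Fern=24, Dale=31, Willow=32 ⇒ Oak
Oak: Dale=25, Willow=26, Fern=30 ⇒ Dale
Dale: Willow=10, Fern=12 ⇒ Willow
Willow: Fern=15 ⇒ Fern
NN route Fenby → Milton → Oak → Dale → Willow → Fern → Fenby costs 88.
Optimal: Fenby → Fern → Dale → Willow → Oak → Milton → Fenby costs 86 (by enumerating all 60 distinct tours).
Excess = 88 − 86 = 2.

2 m longer than the optimal tour.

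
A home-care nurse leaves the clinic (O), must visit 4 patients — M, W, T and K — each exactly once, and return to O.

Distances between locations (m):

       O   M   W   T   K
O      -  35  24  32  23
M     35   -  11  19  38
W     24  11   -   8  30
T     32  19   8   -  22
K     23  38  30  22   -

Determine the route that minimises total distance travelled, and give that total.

99 m — the shortest possible round trip.

With 4 stops there are 4!/2 = 12 distinct round trips (a route and its reverse cost the same).
O - M - W - T - K - O: 35+11+8+22+23 = 99
O - M - W - K - T - O: 35+11+30+22+32 = 130
O - M - T - W - K - O: 35+19+8+30+23 = 115
O - M - T - K - W - O: 35+19+22+30+24 = 130
O - M - K - W - T - O: 35+38+30+8+32 = 143
O - M - K - T - W - O: 35+38+22+8+24 = 127
O - W - M - T - K - O: 24+11+19+22+23 = 99
O - W - M - K - T - O: 24+11+38+22+32 = 127
O - W - T - M - K - O: 24+8+19+38+23 = 112
O - W - K - M - T - O: 24+30+38+19+32 = 143
O - T - M - W - K - O: 32+19+11+30+23 = 115
O - T - W - M - K - O: 32+8+11+38+23 = 112
The minimum is 99.
One optimal route: O → M → W → T → K → O (or its reverse).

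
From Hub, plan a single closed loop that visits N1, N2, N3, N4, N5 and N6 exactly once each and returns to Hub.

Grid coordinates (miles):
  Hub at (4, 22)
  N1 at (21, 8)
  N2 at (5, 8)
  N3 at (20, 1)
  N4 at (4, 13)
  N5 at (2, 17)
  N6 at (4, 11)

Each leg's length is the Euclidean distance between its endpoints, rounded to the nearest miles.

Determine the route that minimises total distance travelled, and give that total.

Hub-N1-N2-N3-N4-N5-N6-Hub: 22+16+17+20+4+6+11 = 96
Hub-N1-N2-N3-N4-N6-N5-Hub: 22+16+17+20+2+6+5 = 88
Hub-N1-N2-N3-N5-N4-N6-Hub: 22+16+17+24+4+2+11 = 96
Hub-N1-N2-N3-N5-N6-N4-Hub: 22+16+17+24+6+2+9 = 96
Hub-N1-N2-N3-N6-N4-N5-Hub: 22+16+17+19+2+4+5 = 85
Hub-N1-N2-N3-N6-N5-N4-Hub: 22+16+17+19+6+4+9 = 93
Hub-N1-N2-N4-N3-N5-N6-Hub: 22+16+5+20+24+6+11 = 104
Hub-N1-N2-N4-N3-N6-N5-Hub: 22+16+5+20+19+6+5 = 93
… (352 more)
Hub-N1-N3-N2-N6-N4-N5-Hub: 22+7+17+3+2+4+5 = 60  ← best
The minimum is 60.
One optimal route: Hub → N1 → N3 → N2 → N6 → N4 → N5 → Hub (or its reverse).

Shortest round trip = 60 miles.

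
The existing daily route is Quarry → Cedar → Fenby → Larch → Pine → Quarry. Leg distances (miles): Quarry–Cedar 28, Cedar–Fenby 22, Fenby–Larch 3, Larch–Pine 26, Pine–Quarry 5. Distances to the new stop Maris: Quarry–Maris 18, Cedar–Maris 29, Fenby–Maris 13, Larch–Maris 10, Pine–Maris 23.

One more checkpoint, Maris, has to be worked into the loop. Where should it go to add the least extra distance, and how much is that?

Adding 7 miles by placing Maris on the Larch–Pine leg.

Insertion cost between consecutive stops i–j is d(i,Maris) + d(Maris,j) − d(i,j):
  between Quarry and Cedar: 18 + 29 − 28 = 19
  between Cedar and Fenby: 29 + 13 − 22 = 20
  between Fenby and Larch: 13 + 10 − 3 = 20
  between Larch and Pine: 10 + 23 − 26 = 7
  between Pine and Quarry: 23 + 18 − 5 = 36
Cheapest insertion is between Larch and Pine, adding 7.
New total = 84 + 7 = 91.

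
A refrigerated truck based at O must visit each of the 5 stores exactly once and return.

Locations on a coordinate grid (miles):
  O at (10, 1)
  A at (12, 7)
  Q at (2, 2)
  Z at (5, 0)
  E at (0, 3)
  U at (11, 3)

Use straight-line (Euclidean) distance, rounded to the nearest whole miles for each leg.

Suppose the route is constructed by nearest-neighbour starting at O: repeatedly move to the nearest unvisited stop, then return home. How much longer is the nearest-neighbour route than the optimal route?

The nearest-neighbour route is 2 miles longer than optimal.

O: U=2, Z=5, A=6, Q=8, E=10 ⇒ U
U: A=4, Z=7, Q=9, E=11 ⇒ A
A: Z=10, Q=11, E=13 ⇒ Z
Z: Q=4, E=6 ⇒ Q
Q: E=2 ⇒ E
NN route O → U → A → Z → Q → E → O costs 32.
Optimal: O → Z → Q → E → A → U → O costs 30 (by enumerating all 60 distinct tours).
Excess = 32 − 30 = 2.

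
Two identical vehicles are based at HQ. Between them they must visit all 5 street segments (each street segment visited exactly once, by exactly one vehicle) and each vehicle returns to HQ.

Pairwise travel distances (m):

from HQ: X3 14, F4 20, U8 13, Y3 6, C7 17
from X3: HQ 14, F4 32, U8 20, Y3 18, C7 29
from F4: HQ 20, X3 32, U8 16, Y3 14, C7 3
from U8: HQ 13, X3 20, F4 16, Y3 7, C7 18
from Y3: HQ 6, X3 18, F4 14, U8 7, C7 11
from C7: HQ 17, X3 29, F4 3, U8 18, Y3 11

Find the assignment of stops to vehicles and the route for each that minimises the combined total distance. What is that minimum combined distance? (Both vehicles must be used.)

Check every non-empty split of the stops between the two vehicles; for each half take its own optimal tour:
  {X3} + {F4, U8, Y3, C7}: 28 + 49 = 77
  {F4} + {X3, U8, Y3, C7}: 40 + 69 = 109
  {X3, F4} + {U8, Y3, C7}: 66 + 48 = 114
  {U8} + {X3, F4, Y3, C7}: 26 + 66 = 92
  {X3, U8} + {F4, Y3, C7}: 47 + 40 = 87
  {F4, U8} + {X3, Y3, C7}: 49 + 60 = 109
  … (15 splits in total)
Best: vehicle 1 HQ → X3 → HQ = 28; vehicle 2 HQ → U8 → F4 → C7 → Y3 → HQ = 49; combined 77.

77 m — the smallest possible combined total.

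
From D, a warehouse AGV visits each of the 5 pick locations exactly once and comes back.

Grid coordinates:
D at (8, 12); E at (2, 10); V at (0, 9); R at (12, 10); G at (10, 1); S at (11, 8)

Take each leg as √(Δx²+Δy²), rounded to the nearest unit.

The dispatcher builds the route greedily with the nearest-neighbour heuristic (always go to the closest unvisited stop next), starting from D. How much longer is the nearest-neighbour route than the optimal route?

The nearest-neighbour route is 2 longer than optimal.

D: R=4, S=5, E=6, V=9, G=11 ⇒ R
R: S=2, G=9, E=10, V=12 ⇒ S
S: G=7, E=9, V=11 ⇒ G
G: E=12, V=13 ⇒ E
E: V=2 ⇒ V
NN route D → R → S → G → E → V → D costs 36.
Optimal: D → E → V → G → S → R → D costs 34 (by enumerating all 60 distinct tours).
Excess = 36 − 34 = 2.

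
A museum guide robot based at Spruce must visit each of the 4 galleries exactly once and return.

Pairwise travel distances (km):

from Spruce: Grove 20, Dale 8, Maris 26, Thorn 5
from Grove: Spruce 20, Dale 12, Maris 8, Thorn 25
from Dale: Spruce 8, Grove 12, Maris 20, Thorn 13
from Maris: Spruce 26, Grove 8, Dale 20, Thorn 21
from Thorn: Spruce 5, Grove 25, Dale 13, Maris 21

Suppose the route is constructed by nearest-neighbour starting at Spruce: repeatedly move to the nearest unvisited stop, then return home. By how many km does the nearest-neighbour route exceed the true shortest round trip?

The nearest-neighbour route is 10 km longer than optimal.

From Spruce: Thorn=5, Dale=8, Grove=20, Maris=26 → choose Thorn (5).
From Thorn: Dale=13, Maris=21, Grove=25 → choose Dale (13).
From Dale: Grove=12, Maris=20 → choose Grove (12).
From Grove: Maris=8 → choose Maris (8).
NN route Spruce → Thorn → Dale → Grove → Maris → Spruce costs 64.
Optimal: Spruce → Dale → Grove → Maris → Thorn → Spruce costs 54 (by enumerating all 12 distinct tours).
Excess = 64 − 54 = 10.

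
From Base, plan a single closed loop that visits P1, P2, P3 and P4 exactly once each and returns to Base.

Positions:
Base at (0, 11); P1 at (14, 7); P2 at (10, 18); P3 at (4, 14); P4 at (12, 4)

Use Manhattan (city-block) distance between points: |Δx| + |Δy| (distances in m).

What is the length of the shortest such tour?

Base→P1→P2→P3→P4→Base: 18+15+10+18+19 = 80
Base→P1→P2→P4→P3→Base: 18+15+16+18+7 = 74
Base→P1→P3→P2→P4→Base: 18+17+10+16+19 = 80
Base→P1→P3→P4→P2→Base: 18+17+18+16+17 = 86
Base→P1→P4→P2→P3→Base: 18+5+16+10+7 = 56
Base→P1→P4→P3→P2→Base: 18+5+18+10+17 = 68
Base→P2→P1→P3→P4→Base: 17+15+17+18+19 = 86
Base→P2→P1→P4→P3→Base: 17+15+5+18+7 = 62
Base→P2→P3→P1→P4→Base: 17+10+17+5+19 = 68
Base→P2→P4→P1→P3→Base: 17+16+5+17+7 = 62
Base→P3→P1→P2→P4→Base: 7+17+15+16+19 = 74
Base→P3→P2→P1→P4→Base: 7+10+15+5+19 = 56
The minimum is 56.
One optimal route: Base → P1 → P4 → P2 → P3 → Base (or its reverse).

Shortest round trip = 56 m.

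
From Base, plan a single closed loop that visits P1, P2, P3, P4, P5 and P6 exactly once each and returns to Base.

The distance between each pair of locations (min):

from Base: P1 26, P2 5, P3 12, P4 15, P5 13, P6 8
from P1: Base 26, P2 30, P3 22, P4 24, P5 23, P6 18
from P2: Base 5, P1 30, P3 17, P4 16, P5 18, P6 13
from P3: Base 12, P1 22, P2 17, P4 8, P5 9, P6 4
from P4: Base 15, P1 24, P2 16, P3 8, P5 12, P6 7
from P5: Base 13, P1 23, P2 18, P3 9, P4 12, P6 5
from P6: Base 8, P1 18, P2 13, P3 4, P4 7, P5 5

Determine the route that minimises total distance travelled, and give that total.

87 min — the shortest possible round trip.

With 6 stops there are 6!/2 = 360 distinct round trips (a route and its reverse cost the same).
Base→P1→P2→P3→P4→P5→P6→Base: 26+30+17+8+12+5+8 = 106
Base→P1→P2→P3→P4→P6→P5→Base: 26+30+17+8+7+5+13 = 106
Base→P1→P2→P3→P5→P4→P6→Base: 26+30+17+9+12+7+8 = 109
Base→P1→P2→P3→P5→P6→P4→Base: 26+30+17+9+5+7+15 = 109
Base→P1→P2→P3→P6→P4→P5→Base: 26+30+17+4+7+12+13 = 109
Base→P1→P2→P3→P6→P5→P4→Base: 26+30+17+4+5+12+15 = 109
Base→P1→P2→P4→P3→P5→P6→Base: 26+30+16+8+9+5+8 = 102
Base→P1→P2→P4→P3→P6→P5→Base: 26+30+16+8+4+5+13 = 102
… (352 more)
Base→P1→P5→P6→P3→P4→P2→Base: 26+23+5+4+8+16+5 = 87  ← best
The minimum is 87.
One optimal route: Base → P1 → P5 → P6 → P3 → P4 → P2 → Base (or its reverse).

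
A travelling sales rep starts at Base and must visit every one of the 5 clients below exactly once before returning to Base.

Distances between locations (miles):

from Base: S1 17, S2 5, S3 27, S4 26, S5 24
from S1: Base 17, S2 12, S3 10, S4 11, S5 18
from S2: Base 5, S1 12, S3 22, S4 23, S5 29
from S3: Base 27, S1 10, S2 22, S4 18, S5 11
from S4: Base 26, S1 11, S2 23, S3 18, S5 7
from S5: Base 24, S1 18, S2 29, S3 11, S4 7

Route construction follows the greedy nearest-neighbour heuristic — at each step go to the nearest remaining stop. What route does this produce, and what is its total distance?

From Base: distances to unvisited — S2=5, S1=17, S5=24, S4=26, S3=27. Nearest is S2 (5).
From S2: distances to unvisited — S1=12, S3=22, S4=23, S5=29. Nearest is S1 (12).
From S1: distances to unvisited — S3=10, S4=11, S5=18. Nearest is S3 (10).
From S3: distances to unvisited — S5=11, S4=18. Nearest is S5 (11).
From S5: distances to unvisited — S4=7. Nearest is S4 (7).
Return S4→Base: 26.
Total = 5 + 12 + 10 + 11 + 7 + 26 = 71.

71 miles along Base → S2 → S1 → S3 → S5 → S4 → Base.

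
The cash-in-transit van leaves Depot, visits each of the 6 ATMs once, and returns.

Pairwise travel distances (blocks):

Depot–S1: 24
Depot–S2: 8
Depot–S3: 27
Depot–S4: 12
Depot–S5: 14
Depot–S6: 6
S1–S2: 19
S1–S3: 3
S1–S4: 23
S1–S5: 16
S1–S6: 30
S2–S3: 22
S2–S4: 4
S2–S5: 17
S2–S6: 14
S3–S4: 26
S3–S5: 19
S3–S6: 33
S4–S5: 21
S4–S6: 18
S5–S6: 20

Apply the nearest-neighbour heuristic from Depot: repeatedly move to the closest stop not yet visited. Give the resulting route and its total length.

Depot → [S6:6 / S2:8 / S4:12 / S5:14 / S1:24 / S3:27] → S6 (6)
S6 → [S2:14 / S4:18 / S5:20 / S1:30 / S3:33] → S2 (14)
S2 → [S4:4 / S5:17 / S1:19 / S3:22] → S4 (4)
S4 → [S5:21 / S1:23 / S3:26] → S5 (21)
S5 → [S1:16 / S3:19] → S1 (16)
S1 → [S3:3] → S3 (3)
Return S3→Depot: 27.
Total = 6 + 14 + 4 + 21 + 16 + 3 + 27 = 91.

91 blocks along Depot → S6 → S2 → S4 → S5 → S1 → S3 → Depot.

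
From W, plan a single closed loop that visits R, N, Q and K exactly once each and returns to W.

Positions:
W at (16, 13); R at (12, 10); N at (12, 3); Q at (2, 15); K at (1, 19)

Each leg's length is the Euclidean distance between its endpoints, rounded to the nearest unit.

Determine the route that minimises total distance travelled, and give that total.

Minimum total distance: 48.

With 4 stops there are 4!/2 = 12 distinct round trips (a route and its reverse cost the same).
W → R → N → Q → K → W: 5+7+16+4+16 = 48
W → R → N → K → Q → W: 5+7+19+4+14 = 49
W → R → Q → N → K → W: 5+11+16+19+16 = 67
W → R → Q → K → N → W: 5+11+4+19+11 = 50
W → R → K → N → Q → W: 5+14+19+16+14 = 68
W → R → K → Q → N → W: 5+14+4+16+11 = 50
W → N → R → Q → K → W: 11+7+11+4+16 = 49
W → N → R → K → Q → W: 11+7+14+4+14 = 50
W → N → Q → R → K → W: 11+16+11+14+16 = 68
W → N → K → R → Q → W: 11+19+14+11+14 = 69
W → Q → R → N → K → W: 14+11+7+19+16 = 67
W → Q → N → R → K → W: 14+16+7+14+16 = 67
The minimum is 48.
One optimal route: W → R → N → Q → K → W (or its reverse).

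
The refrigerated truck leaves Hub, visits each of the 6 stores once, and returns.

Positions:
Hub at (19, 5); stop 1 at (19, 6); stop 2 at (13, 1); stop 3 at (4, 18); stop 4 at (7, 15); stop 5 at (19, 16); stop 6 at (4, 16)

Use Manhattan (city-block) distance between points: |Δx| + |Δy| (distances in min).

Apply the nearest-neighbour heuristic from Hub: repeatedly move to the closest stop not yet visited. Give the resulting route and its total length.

At Hub the remaining stops are stop 1 1, stop 2 10, stop 5 11, stop 4 22, stop 6 26, stop 3 28; go to stop 1.
At stop 1 the remaining stops are stop 5 10, stop 2 11, stop 4 21, stop 6 25, stop 3 27; go to stop 5.
At stop 5 the remaining stops are stop 4 13, stop 6 15, stop 3 17, stop 2 21; go to stop 4.
At stop 4 the remaining stops are stop 6 4, stop 3 6, stop 2 20; go to stop 6.
At stop 6 the remaining stops are stop 3 2, stop 2 24; go to stop 3.
At stop 3 the remaining stops are stop 2 26; go to stop 2.
Return stop 2→Hub: 10.
Total = 1 + 10 + 13 + 4 + 2 + 26 + 10 = 66.

Total distance 66 min via the nearest-neighbour route Hub → stop 1 → stop 5 → stop 4 → stop 6 → stop 3 → stop 2 → Hub.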